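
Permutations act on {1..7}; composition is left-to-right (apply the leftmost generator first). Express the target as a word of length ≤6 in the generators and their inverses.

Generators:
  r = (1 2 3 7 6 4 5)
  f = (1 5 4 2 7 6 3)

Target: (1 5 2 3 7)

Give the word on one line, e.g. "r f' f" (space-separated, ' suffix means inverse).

f' f' r f'

  after f': (1 3 6 7 2 4 5)
  after f': (1 6 2 5 3 7 4)
  after r: (1 4 2)(3 6)(5 7)
  after f': (1 5 2 3 7)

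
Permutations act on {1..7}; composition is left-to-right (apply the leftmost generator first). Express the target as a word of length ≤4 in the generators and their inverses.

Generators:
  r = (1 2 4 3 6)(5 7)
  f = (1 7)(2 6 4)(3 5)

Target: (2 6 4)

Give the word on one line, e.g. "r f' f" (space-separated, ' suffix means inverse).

  after f': (1 7)(2 4 6)(3 5)
  after f': (2 6 4)

f' f'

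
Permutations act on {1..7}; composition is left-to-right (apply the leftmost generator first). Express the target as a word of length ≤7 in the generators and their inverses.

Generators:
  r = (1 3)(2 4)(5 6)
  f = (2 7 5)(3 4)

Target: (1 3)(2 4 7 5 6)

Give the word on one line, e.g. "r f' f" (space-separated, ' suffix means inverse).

r f' r r f'

  after r: (1 3)(2 4)(5 6)
  after f': (1 4 5 6 7 2 3)
  after r: (1 2)(4 6 7)
  after r: (1 4 5 6 7 2 3)
  after f': (1 3)(2 4 7 5 6)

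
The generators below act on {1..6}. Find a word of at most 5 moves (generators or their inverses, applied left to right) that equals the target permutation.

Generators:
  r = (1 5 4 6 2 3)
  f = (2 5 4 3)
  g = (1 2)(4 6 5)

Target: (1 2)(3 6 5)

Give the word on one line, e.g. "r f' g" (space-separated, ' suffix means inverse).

  after r: (1 5 4 6 2 3)
  after g: (1 4 5 6)(2 3)
  after f: (1 3 5 6)
  after g': (1 3 6 2)(4 5)
  after f: (1 2)(3 6 5)

r g f g' f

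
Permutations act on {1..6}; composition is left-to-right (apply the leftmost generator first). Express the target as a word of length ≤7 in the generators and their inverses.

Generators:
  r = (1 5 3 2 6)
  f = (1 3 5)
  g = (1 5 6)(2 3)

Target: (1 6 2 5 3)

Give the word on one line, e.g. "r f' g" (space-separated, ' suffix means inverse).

  after r: (1 5 3 2 6)
  after f: (2 6 3)
  after f: (1 3 2 6 5)
  after r: (1 2)(3 6)
  after r: (1 6 2 5 3)

r f f r r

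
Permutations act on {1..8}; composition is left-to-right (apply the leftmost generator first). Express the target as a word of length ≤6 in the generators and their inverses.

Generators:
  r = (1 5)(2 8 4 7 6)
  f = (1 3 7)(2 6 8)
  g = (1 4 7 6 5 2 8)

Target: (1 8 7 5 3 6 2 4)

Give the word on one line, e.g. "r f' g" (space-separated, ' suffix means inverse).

f r f r' r'

  after f: (1 3 7)(2 6 8)
  after r: (1 3 6 4 7 5)
  after f: (1 7 5 3 8 2 6 4)
  after r': (1 4 5 3 2 7)(6 8)
  after r': (1 8 7 5 3 6 2 4)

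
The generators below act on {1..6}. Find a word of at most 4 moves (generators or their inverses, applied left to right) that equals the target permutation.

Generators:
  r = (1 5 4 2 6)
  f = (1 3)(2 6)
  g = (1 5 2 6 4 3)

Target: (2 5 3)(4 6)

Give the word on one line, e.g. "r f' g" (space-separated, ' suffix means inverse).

f r g

  after f: (1 3)(2 6)
  after r: (1 3 5 4 2)
  after g: (2 5 3)(4 6)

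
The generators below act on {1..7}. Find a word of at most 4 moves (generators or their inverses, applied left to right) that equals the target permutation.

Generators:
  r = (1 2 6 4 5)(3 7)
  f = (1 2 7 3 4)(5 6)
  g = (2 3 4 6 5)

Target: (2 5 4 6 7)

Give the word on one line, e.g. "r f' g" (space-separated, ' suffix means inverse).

r' f r' r'

  after r': (1 5 4 6 2)(3 7)
  after f: (1 6 7 4 5)
  after r': (1 2)(3 7 6)
  after r': (2 5 4 6 7)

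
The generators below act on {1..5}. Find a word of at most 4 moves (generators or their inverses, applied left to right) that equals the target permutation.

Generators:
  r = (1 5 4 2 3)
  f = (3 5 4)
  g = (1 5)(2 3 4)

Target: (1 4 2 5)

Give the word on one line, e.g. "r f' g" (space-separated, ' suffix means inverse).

  after g: (1 5)(2 3 4)
  after f: (1 4 2 5)

g f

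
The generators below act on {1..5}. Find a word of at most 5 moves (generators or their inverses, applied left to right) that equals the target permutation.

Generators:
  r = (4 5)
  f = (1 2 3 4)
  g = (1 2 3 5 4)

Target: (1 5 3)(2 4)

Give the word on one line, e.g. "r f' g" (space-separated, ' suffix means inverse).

r g' g'

  after r: (4 5)
  after g': (1 4 3 2)
  after g': (1 5 3)(2 4)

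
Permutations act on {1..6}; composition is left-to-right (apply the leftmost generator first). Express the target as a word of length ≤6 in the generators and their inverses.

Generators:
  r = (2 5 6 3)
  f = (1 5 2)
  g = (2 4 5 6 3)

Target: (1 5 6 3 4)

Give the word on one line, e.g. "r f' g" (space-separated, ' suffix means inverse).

  after r: (2 5 6 3)
  after f': (1 2)(3 5 6)
  after g': (1 3 4 2)
  after r: (1 2)(3 4 5 6)
  after f': (1 5 6 3 4)

r f' g' r f'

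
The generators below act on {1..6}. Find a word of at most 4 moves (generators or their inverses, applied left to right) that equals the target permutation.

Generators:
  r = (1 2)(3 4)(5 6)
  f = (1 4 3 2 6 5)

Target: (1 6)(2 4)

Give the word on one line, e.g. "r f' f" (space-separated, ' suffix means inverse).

  after f': (1 5 6 2 3 4)
  after r': (1 6)(2 4)

f' r'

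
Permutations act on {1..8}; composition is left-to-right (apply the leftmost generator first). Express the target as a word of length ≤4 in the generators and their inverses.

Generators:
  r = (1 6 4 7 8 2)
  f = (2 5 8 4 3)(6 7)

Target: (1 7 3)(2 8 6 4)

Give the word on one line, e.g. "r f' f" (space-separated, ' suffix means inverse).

f r f

  after f: (2 5 8 4 3)(6 7)
  after r: (1 6 8 7 4 3)(2 5)
  after f: (1 7 3)(2 8 6 4)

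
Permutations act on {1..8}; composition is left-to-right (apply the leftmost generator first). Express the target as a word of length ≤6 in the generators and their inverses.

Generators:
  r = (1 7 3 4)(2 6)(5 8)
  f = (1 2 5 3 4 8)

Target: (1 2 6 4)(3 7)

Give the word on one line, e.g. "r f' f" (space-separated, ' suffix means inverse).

r' f f f

  after r': (1 4 3 7)(2 6)(5 8)
  after f: (1 8 3 7 2 6 5)
  after f: (2 6 3 7 5)(4 8)
  after f: (1 2 6 4)(3 7)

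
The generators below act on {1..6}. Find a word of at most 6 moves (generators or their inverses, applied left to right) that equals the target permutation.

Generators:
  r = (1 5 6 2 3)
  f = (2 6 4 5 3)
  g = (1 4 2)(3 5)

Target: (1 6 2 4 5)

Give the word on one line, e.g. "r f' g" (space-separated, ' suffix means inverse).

f f r' r' r'

  after f: (2 6 4 5 3)
  after f: (2 4 3 6 5)
  after r': (1 3 5 6)(2 4)
  after r': (1 2 4 6 3)
  after r': (1 6 2 4 5)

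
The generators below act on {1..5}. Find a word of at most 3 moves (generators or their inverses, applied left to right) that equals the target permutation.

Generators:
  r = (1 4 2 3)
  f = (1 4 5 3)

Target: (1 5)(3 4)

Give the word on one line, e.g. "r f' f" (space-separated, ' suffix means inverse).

f' f'

  after f': (1 3 5 4)
  after f': (1 5)(3 4)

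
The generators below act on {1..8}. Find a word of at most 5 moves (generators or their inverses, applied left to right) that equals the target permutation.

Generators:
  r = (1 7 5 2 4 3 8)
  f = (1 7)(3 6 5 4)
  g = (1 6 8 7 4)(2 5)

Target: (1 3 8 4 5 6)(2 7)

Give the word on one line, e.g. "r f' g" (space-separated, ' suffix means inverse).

  after f': (1 7)(3 4 5 6)
  after g: (1 4 2 5 8 7 6 3)
  after f: (1 3 7 5 8)(2 4)
  after g': (1 3 8 4 5 6)(2 7)

f' g f g'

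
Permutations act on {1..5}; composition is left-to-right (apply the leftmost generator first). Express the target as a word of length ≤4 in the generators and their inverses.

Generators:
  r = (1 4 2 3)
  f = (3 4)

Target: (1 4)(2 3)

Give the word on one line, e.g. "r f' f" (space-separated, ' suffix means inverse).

  after r': (1 3 2 4)
  after f: (1 4)(2 3)

r' f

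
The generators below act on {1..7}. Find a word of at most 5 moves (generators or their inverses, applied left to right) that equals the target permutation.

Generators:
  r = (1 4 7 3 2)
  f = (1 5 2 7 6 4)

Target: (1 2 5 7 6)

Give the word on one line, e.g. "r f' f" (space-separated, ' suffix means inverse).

r' r' f' f' r

  after r': (1 2 3 7 4)
  after r': (1 3 4 2 7)
  after f': (1 3 6 7 4 5)
  after f': (1 3 7 6 2 5 4)
  after r: (1 2 5 7 6)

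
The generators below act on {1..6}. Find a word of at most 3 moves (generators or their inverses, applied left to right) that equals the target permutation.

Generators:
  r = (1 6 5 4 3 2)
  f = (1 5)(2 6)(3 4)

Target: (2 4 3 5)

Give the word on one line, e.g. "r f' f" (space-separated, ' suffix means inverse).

  after r: (1 6 5 4 3 2)
  after f': (1 2 5 3 6)
  after r: (2 4 3 5)

r f' r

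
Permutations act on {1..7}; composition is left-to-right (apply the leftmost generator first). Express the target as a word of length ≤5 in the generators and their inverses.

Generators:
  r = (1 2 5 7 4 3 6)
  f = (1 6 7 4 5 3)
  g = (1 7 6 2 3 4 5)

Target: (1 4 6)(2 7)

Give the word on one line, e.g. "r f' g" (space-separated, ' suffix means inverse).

f' r' f' r' f'

  after f': (1 3 5 4 7 6)
  after r': (1 4 5 7 3 2)
  after f': (1 7 5 6)(2 3)
  after r': (1 5 3)(2 4 7)
  after f': (1 4 6)(2 7)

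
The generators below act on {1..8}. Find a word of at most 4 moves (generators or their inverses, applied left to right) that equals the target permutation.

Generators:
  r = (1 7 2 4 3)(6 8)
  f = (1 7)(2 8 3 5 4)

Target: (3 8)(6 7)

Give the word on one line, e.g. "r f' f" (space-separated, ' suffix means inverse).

  after r: (1 7 2 4 3)(6 8)
  after f: (3 7 8 6)(4 5)
  after r: (1 7 6)(2 4 5 3)
  after f: (3 8)(6 7)

r f r f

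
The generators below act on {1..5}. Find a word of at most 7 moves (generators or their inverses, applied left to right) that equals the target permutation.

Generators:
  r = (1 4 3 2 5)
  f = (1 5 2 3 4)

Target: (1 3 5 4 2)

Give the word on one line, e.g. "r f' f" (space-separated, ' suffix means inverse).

r' r' r' r' f'

  after r': (1 5 2 3 4)
  after r': (1 2 4 5 3)
  after r': (1 3 5 4 2)
  after r': (1 4 3 2 5)
  after f': (1 3 5 4 2)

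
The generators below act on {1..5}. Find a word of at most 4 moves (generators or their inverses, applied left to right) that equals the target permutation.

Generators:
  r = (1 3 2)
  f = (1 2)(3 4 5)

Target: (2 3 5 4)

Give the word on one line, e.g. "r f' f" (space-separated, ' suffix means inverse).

  after f': (1 2)(3 5 4)
  after r': (1 3 5 4)
  after r': (2 3 5 4)

f' r' r'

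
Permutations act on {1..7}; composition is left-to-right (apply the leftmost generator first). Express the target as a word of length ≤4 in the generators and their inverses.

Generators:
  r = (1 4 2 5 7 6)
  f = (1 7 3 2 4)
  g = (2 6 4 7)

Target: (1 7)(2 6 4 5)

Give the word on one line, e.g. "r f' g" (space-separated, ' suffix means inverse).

  after g': (2 7 4 6)
  after g': (2 4)(6 7)
  after r: (1 4 5 7)
  after g: (1 7)(2 6 4 5)

g' g' r g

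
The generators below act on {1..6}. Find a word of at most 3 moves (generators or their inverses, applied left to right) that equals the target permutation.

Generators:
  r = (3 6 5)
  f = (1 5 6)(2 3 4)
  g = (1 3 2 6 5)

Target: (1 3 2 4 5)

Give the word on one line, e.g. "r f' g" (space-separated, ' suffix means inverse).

f f r'

  after f: (1 5 6)(2 3 4)
  after f: (1 6 5)(2 4 3)
  after r': (1 3 2 4 5)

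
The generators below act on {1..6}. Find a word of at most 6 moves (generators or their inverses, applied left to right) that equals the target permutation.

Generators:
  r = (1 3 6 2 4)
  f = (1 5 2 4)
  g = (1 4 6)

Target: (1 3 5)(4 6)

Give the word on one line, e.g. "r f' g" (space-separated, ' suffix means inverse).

  after r': (1 4 2 6 3)
  after g': (2 4)(3 6)
  after r: (1 3 2)
  after g: (1 3 2 4 6)
  after f': (1 3 5)(4 6)

r' g' r g f'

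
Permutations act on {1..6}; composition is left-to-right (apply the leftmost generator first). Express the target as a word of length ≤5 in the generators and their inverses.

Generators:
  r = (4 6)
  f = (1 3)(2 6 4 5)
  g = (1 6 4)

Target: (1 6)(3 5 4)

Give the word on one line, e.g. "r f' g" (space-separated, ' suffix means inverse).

  after r': (4 6)
  after g: (1 6)
  after f': (1 2 5 4 6 3)
  after g': (1 2 5 6 3 4)
  after f: (1 6)(3 5 4)

r' g f' g' f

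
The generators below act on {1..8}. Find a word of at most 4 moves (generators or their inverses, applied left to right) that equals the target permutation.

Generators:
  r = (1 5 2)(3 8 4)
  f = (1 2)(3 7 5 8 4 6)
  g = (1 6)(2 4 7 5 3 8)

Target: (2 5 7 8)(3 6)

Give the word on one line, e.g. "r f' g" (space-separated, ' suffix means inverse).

  after f': (1 2)(3 6 4 8 5 7)
  after r: (2 5 7 8)(3 6)

f' r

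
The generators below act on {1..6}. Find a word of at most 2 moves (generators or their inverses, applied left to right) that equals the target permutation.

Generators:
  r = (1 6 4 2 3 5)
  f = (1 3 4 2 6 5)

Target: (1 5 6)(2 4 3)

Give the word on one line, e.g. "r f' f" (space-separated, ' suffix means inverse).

f r

  after f: (1 3 4 2 6 5)
  after r: (1 5 6)(2 4 3)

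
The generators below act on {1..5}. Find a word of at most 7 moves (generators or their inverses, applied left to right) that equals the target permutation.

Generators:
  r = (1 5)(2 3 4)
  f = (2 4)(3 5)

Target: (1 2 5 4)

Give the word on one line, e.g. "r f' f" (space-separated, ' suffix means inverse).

  after r: (1 5)(2 3 4)
  after f': (1 3 2 5)
  after r': (1 2)(3 4)
  after f': (1 4 5 3 2)
  after r: (1 2 5 4)

r f' r' f' r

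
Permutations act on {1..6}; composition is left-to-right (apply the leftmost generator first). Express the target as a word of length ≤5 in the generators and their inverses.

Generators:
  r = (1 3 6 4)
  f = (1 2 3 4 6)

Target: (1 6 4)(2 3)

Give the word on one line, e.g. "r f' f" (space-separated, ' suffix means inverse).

  after f': (1 6 4 3 2)
  after f': (1 4 2 6 3)
  after r: (2 4)
  after f': (1 6 4)(2 3)

f' f' r f'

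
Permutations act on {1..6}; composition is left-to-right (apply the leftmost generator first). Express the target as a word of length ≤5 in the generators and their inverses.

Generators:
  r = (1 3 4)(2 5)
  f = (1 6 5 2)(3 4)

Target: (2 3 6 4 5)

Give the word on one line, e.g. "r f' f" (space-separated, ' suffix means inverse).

f r' f r f

  after f: (1 6 5 2)(3 4)
  after r': (1 6 2 4)
  after f: (1 5 2 3 4 6)
  after r: (1 2 4 6 3)
  after f: (2 3 6 4 5)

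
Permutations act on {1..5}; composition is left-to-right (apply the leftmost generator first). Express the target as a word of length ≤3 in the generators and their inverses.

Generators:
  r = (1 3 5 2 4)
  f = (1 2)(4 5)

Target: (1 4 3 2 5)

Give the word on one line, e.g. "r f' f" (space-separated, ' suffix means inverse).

f r' f'

  after f: (1 2)(4 5)
  after r': (1 5 2 4 3)
  after f': (1 4 3 2 5)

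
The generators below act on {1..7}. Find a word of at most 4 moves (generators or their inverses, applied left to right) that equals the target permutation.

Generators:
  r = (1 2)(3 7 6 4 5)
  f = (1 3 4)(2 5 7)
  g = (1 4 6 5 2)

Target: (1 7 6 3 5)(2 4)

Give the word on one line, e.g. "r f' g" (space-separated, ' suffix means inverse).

  after r: (1 2)(3 7 6 4 5)
  after f': (1 7 6 3 5)(2 4)

r f'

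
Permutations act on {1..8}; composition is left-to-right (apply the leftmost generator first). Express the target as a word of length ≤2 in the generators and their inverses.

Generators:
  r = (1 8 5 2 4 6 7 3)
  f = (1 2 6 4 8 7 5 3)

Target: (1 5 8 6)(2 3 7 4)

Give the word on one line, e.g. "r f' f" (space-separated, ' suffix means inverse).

f' f'

  after f': (1 3 5 7 8 4 6 2)
  after f': (1 5 8 6)(2 3 7 4)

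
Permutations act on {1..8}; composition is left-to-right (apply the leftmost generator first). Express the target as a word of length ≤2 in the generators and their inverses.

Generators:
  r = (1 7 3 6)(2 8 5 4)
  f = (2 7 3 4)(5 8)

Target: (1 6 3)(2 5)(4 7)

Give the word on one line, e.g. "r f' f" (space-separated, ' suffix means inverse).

  after f': (2 4 3 7)(5 8)
  after r': (1 6 3)(2 5)(4 7)

f' r'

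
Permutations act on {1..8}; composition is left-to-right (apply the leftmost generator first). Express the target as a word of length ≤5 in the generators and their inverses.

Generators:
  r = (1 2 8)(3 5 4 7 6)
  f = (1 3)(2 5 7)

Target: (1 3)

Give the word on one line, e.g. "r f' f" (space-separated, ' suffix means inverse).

f f f

  after f: (1 3)(2 5 7)
  after f: (2 7 5)
  after f: (1 3)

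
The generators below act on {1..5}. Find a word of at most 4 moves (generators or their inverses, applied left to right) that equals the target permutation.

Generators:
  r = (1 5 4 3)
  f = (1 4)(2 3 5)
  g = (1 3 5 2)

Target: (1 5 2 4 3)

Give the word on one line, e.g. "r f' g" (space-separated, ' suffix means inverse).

  after r: (1 5 4 3)
  after r: (1 4)(3 5)
  after f': (2 5)
  after r: (1 5 2 4 3)

r r f' r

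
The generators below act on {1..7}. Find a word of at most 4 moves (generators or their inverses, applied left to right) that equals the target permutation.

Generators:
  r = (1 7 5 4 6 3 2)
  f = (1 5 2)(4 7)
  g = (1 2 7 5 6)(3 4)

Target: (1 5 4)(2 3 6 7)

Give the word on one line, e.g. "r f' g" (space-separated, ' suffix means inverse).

  after r': (1 2 3 6 4 5 7)
  after f': (1 5 4)(2 3 6 7)

r' f'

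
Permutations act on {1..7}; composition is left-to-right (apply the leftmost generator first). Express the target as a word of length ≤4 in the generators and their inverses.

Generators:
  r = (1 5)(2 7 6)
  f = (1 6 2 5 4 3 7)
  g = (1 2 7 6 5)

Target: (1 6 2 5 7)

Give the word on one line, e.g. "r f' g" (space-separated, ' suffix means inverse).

g' g'

  after g': (1 5 6 7 2)
  after g': (1 6 2 5 7)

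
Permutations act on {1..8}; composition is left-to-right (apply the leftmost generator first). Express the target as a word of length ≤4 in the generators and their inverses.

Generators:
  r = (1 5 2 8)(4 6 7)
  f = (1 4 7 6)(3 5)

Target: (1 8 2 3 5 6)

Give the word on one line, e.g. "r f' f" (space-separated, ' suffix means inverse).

  after r': (1 8 2 5)(4 7 6)
  after f': (1 8 2 3 5 6)

r' f'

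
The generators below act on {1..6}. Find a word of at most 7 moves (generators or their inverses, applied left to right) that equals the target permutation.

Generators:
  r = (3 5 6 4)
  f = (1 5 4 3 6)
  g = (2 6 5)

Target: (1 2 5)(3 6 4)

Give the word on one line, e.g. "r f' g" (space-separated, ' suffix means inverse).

r f g' g' r'

  after r: (3 5 6 4)
  after f: (1 5)(3 4 6)
  after g': (1 6 3 4 2 5)
  after g': (1 2 6 3 4 5)
  after r': (1 2 5)(3 6 4)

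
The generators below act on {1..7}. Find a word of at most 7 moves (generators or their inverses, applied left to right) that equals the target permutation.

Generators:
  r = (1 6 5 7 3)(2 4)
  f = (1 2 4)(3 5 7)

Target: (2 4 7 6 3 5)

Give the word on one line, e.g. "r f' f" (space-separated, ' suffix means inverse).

f r' r' r' f

  after f: (1 2 4)(3 5 7)
  after r': (1 4 3 6)
  after r': (1 2 4 7 5 6 3)
  after r': (1 4 5)(6 7)
  after f: (2 4 7 6 3 5)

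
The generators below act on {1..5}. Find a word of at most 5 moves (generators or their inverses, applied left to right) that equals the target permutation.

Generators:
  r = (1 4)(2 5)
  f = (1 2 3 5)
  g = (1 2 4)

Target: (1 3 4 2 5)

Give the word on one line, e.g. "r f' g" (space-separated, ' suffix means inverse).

f' f' g'

  after f': (1 5 3 2)
  after f': (1 3)(2 5)
  after g': (1 3 4 2 5)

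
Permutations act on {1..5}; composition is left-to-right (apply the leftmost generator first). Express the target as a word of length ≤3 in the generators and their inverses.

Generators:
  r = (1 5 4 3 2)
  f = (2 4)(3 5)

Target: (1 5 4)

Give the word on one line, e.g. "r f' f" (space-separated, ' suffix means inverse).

  after r': (1 2 3 4 5)
  after r': (1 3 5 2 4)
  after f': (1 5 4)

r' r' f'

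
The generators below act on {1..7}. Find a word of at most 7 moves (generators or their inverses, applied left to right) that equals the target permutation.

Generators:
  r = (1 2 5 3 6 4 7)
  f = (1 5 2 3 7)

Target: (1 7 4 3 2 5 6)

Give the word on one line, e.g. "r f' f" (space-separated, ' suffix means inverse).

f' f' r' f' r'

  after f': (1 7 3 2 5)
  after f': (1 3 5 7 2)
  after r': (1 5 4 6 3 2 7)
  after f': (2 3 5 4 6)
  after r': (1 7 4 3 2 5 6)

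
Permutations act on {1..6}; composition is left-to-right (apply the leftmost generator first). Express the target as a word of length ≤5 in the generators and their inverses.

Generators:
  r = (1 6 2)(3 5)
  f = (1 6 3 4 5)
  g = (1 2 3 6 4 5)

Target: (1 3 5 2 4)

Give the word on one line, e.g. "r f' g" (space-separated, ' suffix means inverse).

  after r: (1 6 2)(3 5)
  after f': (2 5 6)(3 4)
  after r: (1 6)(2 3 4 5)
  after f: (1 3 5 2 4)

r f' r f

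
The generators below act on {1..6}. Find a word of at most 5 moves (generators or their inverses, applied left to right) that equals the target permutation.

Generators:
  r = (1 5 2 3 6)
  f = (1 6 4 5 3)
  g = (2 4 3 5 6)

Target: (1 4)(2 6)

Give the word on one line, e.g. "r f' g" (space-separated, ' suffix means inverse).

f' r' g' f r'

  after f': (1 3 5 4 6)
  after r': (1 2 5 4 3)
  after g': (1 6 5 2 3)
  after f: (1 4 5 2)(3 6)
  after r': (1 4)(2 6)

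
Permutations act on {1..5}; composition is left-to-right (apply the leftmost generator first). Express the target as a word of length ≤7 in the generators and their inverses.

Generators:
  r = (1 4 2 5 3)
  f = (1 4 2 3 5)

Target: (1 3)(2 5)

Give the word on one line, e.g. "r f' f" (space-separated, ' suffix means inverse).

f' r' f f r

  after f': (1 5 3 2 4)
  after r': (1 2)(3 4)
  after f: (1 3 2 4 5)
  after f: (1 5 4)
  after r: (1 3)(2 5)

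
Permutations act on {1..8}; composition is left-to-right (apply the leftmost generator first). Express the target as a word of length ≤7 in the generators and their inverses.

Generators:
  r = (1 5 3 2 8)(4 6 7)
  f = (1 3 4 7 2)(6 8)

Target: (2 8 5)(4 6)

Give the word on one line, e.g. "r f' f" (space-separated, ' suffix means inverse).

  after r': (1 8 2 3 5)(4 7 6)
  after f: (1 6 7 8)(2 4)(3 5)
  after f: (1 8 3 5 4)(2 7 6)
  after r': (1 2 6 3)(4 8 5 7)
  after f: (2 8 5)(4 6)

r' f f r' f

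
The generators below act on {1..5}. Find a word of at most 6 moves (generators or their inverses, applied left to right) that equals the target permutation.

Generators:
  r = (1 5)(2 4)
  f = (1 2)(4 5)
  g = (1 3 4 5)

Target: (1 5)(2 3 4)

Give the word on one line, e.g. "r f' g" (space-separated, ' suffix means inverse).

  after g: (1 3 4 5)
  after r: (1 3 2 4)
  after f': (1 3)(2 5 4)
  after g': (2 4)(3 5)
  after g': (1 5)(2 3 4)

g r f' g' g'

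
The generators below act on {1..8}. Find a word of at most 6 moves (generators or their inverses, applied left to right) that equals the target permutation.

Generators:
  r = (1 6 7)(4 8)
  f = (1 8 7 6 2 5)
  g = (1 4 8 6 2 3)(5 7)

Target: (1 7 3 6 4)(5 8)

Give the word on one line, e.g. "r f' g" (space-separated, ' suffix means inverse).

g g f g g

  after g: (1 4 8 6 2 3)(5 7)
  after g: (1 8 2)(3 4 6)
  after f: (1 7 6 3 4 2 8 5)
  after g: (1 5 4 3 8 7 2 6)
  after g: (1 7 3 6 4)(5 8)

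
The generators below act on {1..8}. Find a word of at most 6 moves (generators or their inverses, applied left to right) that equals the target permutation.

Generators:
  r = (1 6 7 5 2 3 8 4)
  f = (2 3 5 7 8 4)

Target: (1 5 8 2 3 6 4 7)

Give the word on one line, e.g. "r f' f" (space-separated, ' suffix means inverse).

f' r' r' r' f

  after f': (2 4 8 7 5 3)
  after r': (1 4 3 5 2 8 6)
  after r': (1 8)(2 3 7 6 4)
  after r': (1 3 6 8 4 5 7)
  after f: (1 5 8 2 3 6 4 7)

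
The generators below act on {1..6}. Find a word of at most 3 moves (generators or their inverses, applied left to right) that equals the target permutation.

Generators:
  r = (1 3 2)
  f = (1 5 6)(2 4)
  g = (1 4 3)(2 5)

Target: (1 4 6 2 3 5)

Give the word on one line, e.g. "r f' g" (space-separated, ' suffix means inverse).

  after g': (1 3 4)(2 5)
  after f': (1 3 2)(4 6 5)
  after g': (1 4 6 2 3 5)

g' f' g'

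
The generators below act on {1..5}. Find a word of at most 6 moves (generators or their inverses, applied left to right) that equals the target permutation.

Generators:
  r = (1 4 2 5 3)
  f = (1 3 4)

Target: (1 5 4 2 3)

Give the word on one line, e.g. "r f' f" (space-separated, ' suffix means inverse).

f' r f' r

  after f': (1 4 3)
  after r: (1 2 5 3 4)
  after f': (1 2 5)
  after r: (1 5 4 2 3)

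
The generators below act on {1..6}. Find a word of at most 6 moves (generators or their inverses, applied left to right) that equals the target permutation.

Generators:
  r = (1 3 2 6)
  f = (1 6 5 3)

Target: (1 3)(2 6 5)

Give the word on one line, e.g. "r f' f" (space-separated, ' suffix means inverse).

f' f' r r f

  after f': (1 3 5 6)
  after f': (1 5)(3 6)
  after r: (1 5 3)(2 6)
  after r: (1 5 2)
  after f: (1 3)(2 6 5)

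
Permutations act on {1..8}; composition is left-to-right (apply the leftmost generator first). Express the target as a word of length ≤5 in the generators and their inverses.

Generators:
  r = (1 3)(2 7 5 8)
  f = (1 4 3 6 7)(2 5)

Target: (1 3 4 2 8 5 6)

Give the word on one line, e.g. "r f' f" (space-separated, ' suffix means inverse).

  after f: (1 4 3 6 7)(2 5)
  after f: (1 3 7 4 6)
  after f: (1 6 4 7 3)(2 5)
  after r: (1 6 4 5 7)(2 8)
  after f': (1 3 4 2 8 5 6)

f f f r f'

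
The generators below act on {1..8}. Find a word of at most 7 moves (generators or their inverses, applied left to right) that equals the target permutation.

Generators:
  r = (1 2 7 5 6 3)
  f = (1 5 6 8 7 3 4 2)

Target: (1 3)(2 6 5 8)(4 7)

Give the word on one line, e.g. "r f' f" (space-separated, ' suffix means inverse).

r' f' r' r' r'

  after r': (1 3 6 5 7 2)
  after f': (1 7 4 3 5 8 6)
  after r': (1 2)(3 7 4 6)(5 8)
  after r': (2 3)(4 5 8 7)
  after r': (1 3)(2 6 5 8)(4 7)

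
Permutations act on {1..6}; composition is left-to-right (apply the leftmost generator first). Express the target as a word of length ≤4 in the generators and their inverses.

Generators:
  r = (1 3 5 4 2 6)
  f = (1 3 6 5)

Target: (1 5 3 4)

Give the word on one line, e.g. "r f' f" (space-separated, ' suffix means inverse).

r' f' r

  after r': (1 6 2 4 5 3)
  after f': (1 3 5)(2 4 6)
  after r: (1 5 3 4)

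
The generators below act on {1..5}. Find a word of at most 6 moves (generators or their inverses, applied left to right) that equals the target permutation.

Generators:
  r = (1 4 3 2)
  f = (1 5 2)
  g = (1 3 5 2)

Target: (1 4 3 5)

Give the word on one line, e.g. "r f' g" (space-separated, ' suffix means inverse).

r' f r f' g

  after r': (1 2 3 4)
  after f: (2 3 4 5)
  after r: (1 4 5)
  after f': (1 4)(2 5)
  after g: (1 4 3 5)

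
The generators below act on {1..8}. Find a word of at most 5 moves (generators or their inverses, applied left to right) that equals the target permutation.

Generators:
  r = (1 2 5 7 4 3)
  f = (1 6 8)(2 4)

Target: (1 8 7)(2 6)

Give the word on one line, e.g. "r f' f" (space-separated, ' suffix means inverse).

  after f: (1 6 8)(2 4)
  after r: (1 6 8 2 3)(4 5 7)
  after r: (1 6 8 5 4 7 3 2)
  after f: (1 8 5 2 6)(3 4 7)
  after r: (1 8 7)(2 6)

f r r f r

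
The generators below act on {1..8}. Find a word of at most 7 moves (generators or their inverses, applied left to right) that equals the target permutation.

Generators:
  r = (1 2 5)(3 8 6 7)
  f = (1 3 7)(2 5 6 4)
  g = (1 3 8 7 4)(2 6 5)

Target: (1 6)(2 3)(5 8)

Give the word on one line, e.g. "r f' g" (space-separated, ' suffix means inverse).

  after r': (1 5 2)(3 7 6 8)
  after f': (1 2 7 5 4 6 8)
  after f': (1 4 5 6 8 7 2 3)
  after r': (1 4 2 7)(3 5 8 6)
  after f': (1 6)(2 3)(5 8)

r' f' f' r' f'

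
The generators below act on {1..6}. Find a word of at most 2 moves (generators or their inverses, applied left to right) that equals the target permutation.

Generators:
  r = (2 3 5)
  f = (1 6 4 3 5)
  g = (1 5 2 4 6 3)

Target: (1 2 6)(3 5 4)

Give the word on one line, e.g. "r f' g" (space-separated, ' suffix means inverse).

  after g: (1 5 2 4 6 3)
  after g: (1 2 6)(3 5 4)

g g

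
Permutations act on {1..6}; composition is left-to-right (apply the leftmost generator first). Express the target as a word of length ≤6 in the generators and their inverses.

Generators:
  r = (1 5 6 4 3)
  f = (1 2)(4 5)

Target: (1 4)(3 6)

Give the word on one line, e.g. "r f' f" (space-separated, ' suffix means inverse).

  after f: (1 2)(4 5)
  after r': (1 2 3 4)(5 6)
  after f: (2 3 5 6 4)
  after r: (1 5 4 2)(3 6)
  after f': (1 4)(3 6)

f r' f r f'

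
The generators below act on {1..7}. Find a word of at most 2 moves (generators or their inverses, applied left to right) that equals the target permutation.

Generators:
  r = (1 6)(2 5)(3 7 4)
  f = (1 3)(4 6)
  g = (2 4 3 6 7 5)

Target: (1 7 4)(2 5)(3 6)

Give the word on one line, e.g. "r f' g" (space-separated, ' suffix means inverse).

  after f: (1 3)(4 6)
  after r: (1 7 4)(2 5)(3 6)

f r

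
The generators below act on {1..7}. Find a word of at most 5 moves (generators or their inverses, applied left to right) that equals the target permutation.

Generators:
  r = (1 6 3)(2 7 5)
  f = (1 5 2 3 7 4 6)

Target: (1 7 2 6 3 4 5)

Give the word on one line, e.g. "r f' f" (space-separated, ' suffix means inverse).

  after r: (1 6 3)(2 7 5)
  after f: (2 4 6 7)(3 5)
  after r': (1 3 7 5 6 2 4)
  after f: (1 7 2 6 3 4 5)

r f r' f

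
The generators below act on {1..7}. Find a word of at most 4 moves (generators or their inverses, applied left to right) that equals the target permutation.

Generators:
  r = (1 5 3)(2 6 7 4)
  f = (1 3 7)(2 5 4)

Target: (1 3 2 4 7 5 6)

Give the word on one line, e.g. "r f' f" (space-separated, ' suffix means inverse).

r f r' f'

  after r: (1 5 3)(2 6 7 4)
  after f: (1 4 5 7 2 6)
  after r': (1 7 4)(3 5 6)
  after f': (1 3 2 4 7 5 6)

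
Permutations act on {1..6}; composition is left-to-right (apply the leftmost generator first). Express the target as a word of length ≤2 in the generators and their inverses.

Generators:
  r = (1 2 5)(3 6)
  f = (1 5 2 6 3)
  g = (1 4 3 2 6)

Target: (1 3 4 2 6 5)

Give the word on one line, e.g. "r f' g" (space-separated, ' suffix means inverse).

g' r

  after g': (1 6 2 3 4)
  after r: (1 3 4 2 6 5)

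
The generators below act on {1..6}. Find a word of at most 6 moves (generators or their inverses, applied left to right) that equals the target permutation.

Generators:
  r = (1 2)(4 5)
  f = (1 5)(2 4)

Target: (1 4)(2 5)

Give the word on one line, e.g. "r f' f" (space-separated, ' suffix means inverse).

  after f: (1 5)(2 4)
  after r: (1 4)(2 5)
  after f': (1 2)(4 5)
  after f': (1 4)(2 5)

f r f' f'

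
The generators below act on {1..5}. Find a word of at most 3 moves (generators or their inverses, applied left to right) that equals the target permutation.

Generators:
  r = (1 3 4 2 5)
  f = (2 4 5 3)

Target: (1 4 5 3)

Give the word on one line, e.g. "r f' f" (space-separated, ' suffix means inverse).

  after r': (1 5 2 4 3)
  after f': (1 4 5 3)

r' f'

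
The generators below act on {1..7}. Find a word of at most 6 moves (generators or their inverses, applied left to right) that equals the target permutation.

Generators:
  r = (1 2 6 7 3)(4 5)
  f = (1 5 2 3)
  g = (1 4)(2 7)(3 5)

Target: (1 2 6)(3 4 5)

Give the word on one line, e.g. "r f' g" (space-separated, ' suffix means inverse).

  after r: (1 2 6 7 3)(4 5)
  after r: (1 6 3 2 7)
  after f': (1 6 2 7 3 5)
  after r': (1 2 6)(3 4 5)

r r f' r'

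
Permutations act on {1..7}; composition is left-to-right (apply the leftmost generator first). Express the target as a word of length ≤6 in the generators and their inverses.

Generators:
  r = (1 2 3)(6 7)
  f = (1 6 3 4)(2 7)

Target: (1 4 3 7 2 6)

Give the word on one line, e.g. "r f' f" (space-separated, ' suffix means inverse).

r' f r r

  after r': (1 3 2)(6 7)
  after f: (1 4)(2 6)(3 7)
  after r: (1 4 2 7)(3 6)
  after r: (1 4 3 7 2 6)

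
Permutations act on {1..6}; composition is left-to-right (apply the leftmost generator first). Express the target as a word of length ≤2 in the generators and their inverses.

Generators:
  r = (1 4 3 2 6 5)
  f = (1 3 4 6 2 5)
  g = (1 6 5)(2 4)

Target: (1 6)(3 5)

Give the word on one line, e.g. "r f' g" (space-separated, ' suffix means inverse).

  after r: (1 4 3 2 6 5)
  after f: (1 6)(3 5)

r f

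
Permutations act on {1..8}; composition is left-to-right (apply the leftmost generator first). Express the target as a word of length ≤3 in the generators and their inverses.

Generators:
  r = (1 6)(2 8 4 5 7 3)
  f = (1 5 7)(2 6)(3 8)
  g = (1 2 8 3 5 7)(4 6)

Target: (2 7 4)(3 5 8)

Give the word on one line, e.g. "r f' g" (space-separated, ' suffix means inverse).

  after r': (1 6)(2 3 7 5 4 8)
  after r': (2 7 4)(3 5 8)

r' r'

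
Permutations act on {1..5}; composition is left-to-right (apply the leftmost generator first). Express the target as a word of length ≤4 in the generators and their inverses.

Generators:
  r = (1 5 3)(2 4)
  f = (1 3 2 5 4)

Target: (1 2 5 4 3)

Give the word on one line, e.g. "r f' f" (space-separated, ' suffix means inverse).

r f r

  after r: (1 5 3)(2 4)
  after f: (1 4 5 2)
  after r: (1 2 5 4 3)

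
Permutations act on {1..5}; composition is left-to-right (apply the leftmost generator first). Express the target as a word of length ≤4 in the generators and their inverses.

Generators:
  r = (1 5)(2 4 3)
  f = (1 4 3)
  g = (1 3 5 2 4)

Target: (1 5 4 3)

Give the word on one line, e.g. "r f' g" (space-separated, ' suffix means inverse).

g f r

  after g: (1 3 5 2 4)
  after f: (2 3 5)
  after r: (1 5 4 3)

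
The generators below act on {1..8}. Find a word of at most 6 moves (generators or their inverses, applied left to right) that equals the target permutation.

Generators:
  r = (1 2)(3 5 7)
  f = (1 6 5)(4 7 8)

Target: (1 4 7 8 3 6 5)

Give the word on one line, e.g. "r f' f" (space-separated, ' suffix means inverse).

  after f': (1 5 6)(4 8 7)
  after r': (1 3 7 4 8 5 6 2)
  after r': (1 7 4 8 3 5 6)
  after f': (1 4 7 8 3 6 5)

f' r' r' f'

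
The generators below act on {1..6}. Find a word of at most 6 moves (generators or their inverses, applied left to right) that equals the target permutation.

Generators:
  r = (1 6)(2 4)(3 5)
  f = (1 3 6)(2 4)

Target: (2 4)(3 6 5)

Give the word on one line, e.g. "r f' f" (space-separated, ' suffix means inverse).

f r' f' r f'

  after f: (1 3 6)(2 4)
  after r': (1 5 3)
  after f': (1 5)(2 4)(3 6)
  after r: (1 3)(5 6)
  after f': (2 4)(3 6 5)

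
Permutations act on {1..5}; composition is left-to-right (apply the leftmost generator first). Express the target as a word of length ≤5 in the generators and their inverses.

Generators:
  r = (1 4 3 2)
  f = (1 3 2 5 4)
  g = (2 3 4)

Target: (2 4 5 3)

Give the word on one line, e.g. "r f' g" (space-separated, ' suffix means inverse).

g f g r'

  after g: (2 3 4)
  after f: (1 3)(4 5)
  after g: (1 4 5 2 3)
  after r': (2 4 5 3)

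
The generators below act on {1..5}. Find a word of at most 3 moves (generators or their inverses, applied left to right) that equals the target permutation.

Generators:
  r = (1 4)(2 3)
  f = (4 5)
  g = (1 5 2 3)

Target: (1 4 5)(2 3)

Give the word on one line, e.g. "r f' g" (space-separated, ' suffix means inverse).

  after f': (4 5)
  after r': (1 4 5)(2 3)

f' r'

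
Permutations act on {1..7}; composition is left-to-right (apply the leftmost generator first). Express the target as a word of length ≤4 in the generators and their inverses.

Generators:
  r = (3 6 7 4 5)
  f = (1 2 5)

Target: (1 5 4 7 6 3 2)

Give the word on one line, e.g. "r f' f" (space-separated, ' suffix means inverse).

  after r': (3 5 4 7 6)
  after f: (1 2 5 4 7 6 3)
  after f: (1 5 4 7 6 3 2)

r' f f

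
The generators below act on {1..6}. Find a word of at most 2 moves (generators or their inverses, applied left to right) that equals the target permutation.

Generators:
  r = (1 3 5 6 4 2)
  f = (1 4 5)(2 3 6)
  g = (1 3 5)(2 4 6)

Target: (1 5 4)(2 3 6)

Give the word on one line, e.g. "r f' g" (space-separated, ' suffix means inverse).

  after r: (1 3 5 6 4 2)
  after r: (1 5 4)(2 3 6)

r r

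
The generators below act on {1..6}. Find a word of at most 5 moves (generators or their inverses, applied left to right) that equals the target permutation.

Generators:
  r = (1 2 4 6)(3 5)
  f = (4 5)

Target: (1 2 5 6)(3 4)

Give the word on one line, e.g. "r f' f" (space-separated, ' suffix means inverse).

f r f

  after f: (4 5)
  after r: (1 2 4 3 5 6)
  after f: (1 2 5 6)(3 4)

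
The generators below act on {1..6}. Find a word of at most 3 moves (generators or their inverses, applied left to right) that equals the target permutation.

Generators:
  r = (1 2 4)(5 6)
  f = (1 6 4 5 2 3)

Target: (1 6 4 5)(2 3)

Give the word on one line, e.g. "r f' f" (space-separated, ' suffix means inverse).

  after r': (1 4 2)(5 6)
  after f': (1 6 4 5)(2 3)

r' f'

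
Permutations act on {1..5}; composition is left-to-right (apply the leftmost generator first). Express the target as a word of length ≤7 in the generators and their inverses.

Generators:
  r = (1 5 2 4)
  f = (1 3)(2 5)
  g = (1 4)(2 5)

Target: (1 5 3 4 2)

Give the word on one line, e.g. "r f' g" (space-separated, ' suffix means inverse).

  after r': (1 4 2 5)
  after r': (1 2)(4 5)
  after f': (1 5 4 2 3)
  after g: (1 2 3 4 5)
  after f: (1 5 3 4 2)

r' r' f' g f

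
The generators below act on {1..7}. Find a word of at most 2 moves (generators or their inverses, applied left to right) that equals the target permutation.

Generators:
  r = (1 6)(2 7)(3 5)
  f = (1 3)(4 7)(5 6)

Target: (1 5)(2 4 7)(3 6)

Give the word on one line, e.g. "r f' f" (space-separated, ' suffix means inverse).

r' f

  after r': (1 6)(2 7)(3 5)
  after f: (1 5)(2 4 7)(3 6)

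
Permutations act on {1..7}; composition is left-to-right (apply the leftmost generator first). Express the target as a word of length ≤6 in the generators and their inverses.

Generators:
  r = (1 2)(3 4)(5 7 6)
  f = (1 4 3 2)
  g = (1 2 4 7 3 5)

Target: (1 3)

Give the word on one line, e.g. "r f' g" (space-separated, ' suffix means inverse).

f r r r

  after f: (1 4 3 2)
  after r: (1 3)(5 7 6)
  after r: (1 4 3 2)(5 6 7)
  after r: (1 3)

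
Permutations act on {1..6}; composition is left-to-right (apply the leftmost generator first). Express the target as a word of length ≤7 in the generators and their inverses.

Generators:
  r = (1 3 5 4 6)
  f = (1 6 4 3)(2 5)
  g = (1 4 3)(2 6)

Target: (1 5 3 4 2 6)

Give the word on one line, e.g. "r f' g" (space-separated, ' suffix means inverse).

  after f': (1 3 4 6)(2 5)
  after r': (2 3 5)
  after f': (1 3 2 4 6)
  after g': (1 4 2)(3 6)
  after r': (1 5 3 4 2 6)

f' r' f' g' r'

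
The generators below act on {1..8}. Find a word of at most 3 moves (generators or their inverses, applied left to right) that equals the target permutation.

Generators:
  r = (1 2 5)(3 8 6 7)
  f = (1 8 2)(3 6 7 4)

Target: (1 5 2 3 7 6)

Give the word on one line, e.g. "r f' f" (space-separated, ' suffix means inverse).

f' r f'

  after f': (1 2 8)(3 4 7 6)
  after r: (1 5)(2 6 8)(3 4)
  after f': (1 5 2 3 7 6)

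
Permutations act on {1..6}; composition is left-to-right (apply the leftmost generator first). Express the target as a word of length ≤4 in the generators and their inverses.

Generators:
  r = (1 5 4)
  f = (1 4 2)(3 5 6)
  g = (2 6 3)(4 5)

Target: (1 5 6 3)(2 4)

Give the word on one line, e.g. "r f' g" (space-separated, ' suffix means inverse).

  after f: (1 4 2)(3 5 6)
  after r: (2 5 6 3 4)
  after r: (1 5 6 3)(2 4)

f r r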